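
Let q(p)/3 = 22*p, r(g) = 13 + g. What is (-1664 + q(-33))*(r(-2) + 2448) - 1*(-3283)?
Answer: -9444195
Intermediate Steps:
q(p) = 66*p (q(p) = 3*(22*p) = 66*p)
(-1664 + q(-33))*(r(-2) + 2448) - 1*(-3283) = (-1664 + 66*(-33))*((13 - 2) + 2448) - 1*(-3283) = (-1664 - 2178)*(11 + 2448) + 3283 = -3842*2459 + 3283 = -9447478 + 3283 = -9444195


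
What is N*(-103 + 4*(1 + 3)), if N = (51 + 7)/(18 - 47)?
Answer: 174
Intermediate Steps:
N = -2 (N = 58/(-29) = 58*(-1/29) = -2)
N*(-103 + 4*(1 + 3)) = -2*(-103 + 4*(1 + 3)) = -2*(-103 + 4*4) = -2*(-103 + 16) = -2*(-87) = 174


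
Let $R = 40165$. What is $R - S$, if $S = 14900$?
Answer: $25265$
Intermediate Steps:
$R - S = 40165 - 14900 = 25265$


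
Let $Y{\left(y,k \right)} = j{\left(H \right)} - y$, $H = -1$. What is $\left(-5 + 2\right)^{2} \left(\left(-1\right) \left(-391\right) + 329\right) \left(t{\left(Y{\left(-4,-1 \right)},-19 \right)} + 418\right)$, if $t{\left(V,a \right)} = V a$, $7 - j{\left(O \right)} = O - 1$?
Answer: $1108080$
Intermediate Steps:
$j{\left(O \right)} = 8 - O$ ($j{\left(O \right)} = 7 - \left(O - 1\right) = 7 - \left(-1 + O\right) = 8 - O$)
$Y{\left(y,k \right)} = 9 - y$ ($Y{\left(y,k \right)} = \left(8 - -1\right) - y = \left(8 + 1\right) - y = 9 - y$)
$\left(-5 + 2\right)^{2} \left(\left(-1\right) \left(-391\right) + 329\right) \left(t{\left(Y{\left(-4,-1 \right)},-19 \right)} + 418\right) = \left(-5 + 2\right)^{2} \left(\left(-1\right) \left(-391\right) + 329\right) \left(\left(9 - -4\right) \left(-19\right) + 418\right) = \left(-3\right)^{2} \left(391 + 329\right) \left(\left(9 + 4\right) \left(-19\right) + 418\right) = 9 \cdot 720 \left(13 \left(-19\right) + 418\right) = 9 \cdot 720 \left(-247 + 418\right) = 9 \cdot 720 \cdot 171 = 9 \cdot 123120 = 1108080$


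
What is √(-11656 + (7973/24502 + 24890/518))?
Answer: I*√467461605305687398/6346018 ≈ 107.74*I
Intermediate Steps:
√(-11656 + (7973/24502 + 24890/518)) = √(-11656 + (7973*(1/24502) + 24890*(1/518))) = √(-11656 + (7973/24502 + 12445/259)) = √(-11656 + 306992397/6346018) = √(-73662193411/6346018) = I*√467461605305687398/6346018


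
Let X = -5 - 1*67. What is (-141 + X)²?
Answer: 45369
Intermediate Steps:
X = -72 (X = -5 - 67 = -72)
(-141 + X)² = (-141 - 72)² = (-213)² = 45369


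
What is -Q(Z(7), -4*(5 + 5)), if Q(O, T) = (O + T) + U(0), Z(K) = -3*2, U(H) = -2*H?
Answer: 46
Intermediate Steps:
Z(K) = -6
Q(O, T) = O + T (Q(O, T) = (O + T) - 2*0 = (O + T) + 0 = O + T)
-Q(Z(7), -4*(5 + 5)) = -(-6 - 4*(5 + 5)) = -(-6 - 4*10) = -(-6 - 40) = -1*(-46) = 46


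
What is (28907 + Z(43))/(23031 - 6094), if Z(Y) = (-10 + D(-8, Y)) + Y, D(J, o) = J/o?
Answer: 1244412/728291 ≈ 1.7087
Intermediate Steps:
Z(Y) = -10 + Y - 8/Y (Z(Y) = (-10 - 8/Y) + Y = -10 + Y - 8/Y)
(28907 + Z(43))/(23031 - 6094) = (28907 + (-10 + 43 - 8/43))/(23031 - 6094) = (28907 + (-10 + 43 - 8*1/43))/16937 = (28907 + (-10 + 43 - 8/43))*(1/16937) = (28907 + 1411/43)*(1/16937) = (1244412/43)*(1/16937) = 1244412/728291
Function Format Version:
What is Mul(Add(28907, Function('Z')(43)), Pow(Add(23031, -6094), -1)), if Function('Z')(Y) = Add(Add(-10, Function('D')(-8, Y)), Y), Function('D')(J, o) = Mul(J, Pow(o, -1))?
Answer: Rational(1244412, 728291) ≈ 1.7087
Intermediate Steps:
Function('Z')(Y) = Add(-10, Y, Mul(-8, Pow(Y, -1))) (Function('Z')(Y) = Add(Add(-10, Mul(-8, Pow(Y, -1))), Y) = Add(-10, Y, Mul(-8, Pow(Y, -1))))
Mul(Add(28907, Function('Z')(43)), Pow(Add(23031, -6094), -1)) = Mul(Add(28907, Add(-10, 43, Mul(-8, Pow(43, -1)))), Pow(Add(23031, -6094), -1)) = Mul(Add(28907, Add(-10, 43, Mul(-8, Rational(1, 43)))), Pow(16937, -1)) = Mul(Add(28907, Add(-10, 43, Rational(-8, 43))), Rational(1, 16937)) = Mul(Add(28907, Rational(1411, 43)), Rational(1, 16937)) = Mul(Rational(1244412, 43), Rational(1, 16937)) = Rational(1244412, 728291)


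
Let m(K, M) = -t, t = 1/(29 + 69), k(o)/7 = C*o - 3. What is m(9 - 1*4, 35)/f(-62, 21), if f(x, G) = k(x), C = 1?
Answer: 1/44590 ≈ 2.2427e-5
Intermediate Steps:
k(o) = -21 + 7*o (k(o) = 7*(1*o - 3) = 7*(o - 3) = 7*(-3 + o) = -21 + 7*o)
t = 1/98 ≈ 0.010204
f(x, G) = -21 + 7*x
m(K, M) = -1/98 (m(K, M) = -1*1/98 = -1/98)
m(9 - 1*4, 35)/f(-62, 21) = -1/(98*(-21 + 7*(-62))) = -1/(98*(-21 - 434)) = -1/98/(-455) = -1/98*(-1/455) = 1/44590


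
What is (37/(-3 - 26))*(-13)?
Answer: 481/29 ≈ 16.586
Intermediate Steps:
(37/(-3 - 26))*(-13) = (37/(-29))*(-13) = (37*(-1/29))*(-13) = -37/29*(-13) = 481/29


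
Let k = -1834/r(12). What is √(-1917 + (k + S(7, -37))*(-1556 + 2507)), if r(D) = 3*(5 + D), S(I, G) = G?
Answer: I*√20606482/17 ≈ 267.03*I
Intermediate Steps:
r(D) = 15 + 3*D
k = -1834/51 (k = -1834/(15 + 3*12) = -1834/(15 + 36) = -1834/51 ≈ -35.961)
√(-1917 + (k + S(7, -37))*(-1556 + 2507)) = √(-1917 + (-1834/51 - 37)*(-1556 + 2507)) = √(-1917 - 3721/51*951) = √(-1917 - 1179557/17) = √(-1212146/17) = I*√20606482/17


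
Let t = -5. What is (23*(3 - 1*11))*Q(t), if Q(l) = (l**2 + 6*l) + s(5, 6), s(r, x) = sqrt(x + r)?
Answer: 920 - 184*sqrt(11) ≈ 309.74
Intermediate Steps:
s(r, x) = sqrt(r + x)
Q(l) = sqrt(11) + l**2 + 6*l (Q(l) = (l**2 + 6*l) + sqrt(5 + 6) = (l**2 + 6*l) + sqrt(11) = sqrt(11) + l**2 + 6*l)
(23*(3 - 1*11))*Q(t) = (23*(3 - 1*11))*(sqrt(11) + (-5)**2 + 6*(-5)) = (23*(3 - 11))*(sqrt(11) + 25 - 30) = (23*(-8))*(-5 + sqrt(11)) = -184*(-5 + sqrt(11)) = 920 - 184*sqrt(11)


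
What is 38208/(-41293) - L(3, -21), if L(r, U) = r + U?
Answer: 705066/41293 ≈ 17.075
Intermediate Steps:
L(r, U) = U + r
38208/(-41293) - L(3, -21) = 38208/(-41293) - (-21 + 3) = 38208*(-1/41293) - 1*(-18) = -38208/41293 + 18 = 705066/41293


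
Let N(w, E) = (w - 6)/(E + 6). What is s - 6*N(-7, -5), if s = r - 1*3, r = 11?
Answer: 86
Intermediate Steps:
s = 8 (s = 11 - 1*3 = 11 - 3 = 8)
N(w, E) = (-6 + w)/(6 + E)
s - 6*N(-7, -5) = 8 - 6*(-6 - 7)/(6 - 5) = 8 - 6*(-13)/1 = 8 - 6*(-13) = 8 + 78 = 86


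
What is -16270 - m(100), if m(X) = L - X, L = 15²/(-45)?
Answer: -16165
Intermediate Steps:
L = -5 (L = 225*(-1/45) = -5)
m(X) = -5 - X
-16270 - m(100) = -16270 - (-5 - 1*100) = -16270 - (-5 - 100) = -16270 - 1*(-105) = -16270 + 105 = -16165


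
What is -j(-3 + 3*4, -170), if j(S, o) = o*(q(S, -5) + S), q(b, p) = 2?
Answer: 1870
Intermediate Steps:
j(S, o) = o*(2 + S)
-j(-3 + 3*4, -170) = -(-170)*(2 + (-3 + 3*4)) = -(-170)*(2 + (-3 + 12)) = -(-170)*(2 + 9) = -(-170)*11 = -1*(-1870) = 1870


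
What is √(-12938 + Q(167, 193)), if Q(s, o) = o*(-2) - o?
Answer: I*√13517 ≈ 116.26*I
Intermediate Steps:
Q(s, o) = -3*o (Q(s, o) = -2*o - o = -3*o)
√(-12938 + Q(167, 193)) = √(-12938 - 3*193) = √(-12938 - 579) = √(-13517) = I*√13517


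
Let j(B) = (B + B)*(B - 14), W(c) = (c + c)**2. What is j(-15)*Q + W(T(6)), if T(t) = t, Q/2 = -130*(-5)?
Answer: 1131144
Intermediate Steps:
Q = 1300 (Q = 2*(-130*(-5)) = 2*650 = 1300)
W(c) = 4*c**2 (W(c) = (2*c)**2 = 4*c**2)
j(B) = 2*B*(-14 + B) (j(B) = (2*B)*(-14 + B) = 2*B*(-14 + B))
j(-15)*Q + W(T(6)) = (2*(-15)*(-14 - 15))*1300 + 4*6**2 = (2*(-15)*(-29))*1300 + 4*36 = 870*1300 + 144 = 1131000 + 144 = 1131144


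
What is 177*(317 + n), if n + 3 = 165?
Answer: 84783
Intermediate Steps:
n = 162 (n = -3 + 165 = 162)
177*(317 + n) = 177*(317 + 162) = 177*479 = 84783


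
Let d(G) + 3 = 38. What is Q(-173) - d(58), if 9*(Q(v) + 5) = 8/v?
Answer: -62288/1557 ≈ -40.005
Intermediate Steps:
Q(v) = -5 + 8/(9*v) (Q(v) = -5 + (8/v)/9 = -5 + 8/(9*v))
d(G) = 35 (d(G) = -3 + 38 = 35)
Q(-173) - d(58) = (-5 + (8/9)/(-173)) - 1*35 = (-5 + (8/9)*(-1/173)) - 35 = (-5 - 8/1557) - 35 = -7793/1557 - 35 = -62288/1557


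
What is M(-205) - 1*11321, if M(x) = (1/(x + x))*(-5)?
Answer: -928321/82 ≈ -11321.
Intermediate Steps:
M(x) = -5/(2*x) (M(x) = (1/(2*x))*(-5) = -5/(2*x))
M(-205) - 1*11321 = -5/2/(-205) - 1*11321 = -5/2*(-1/205) - 11321 = 1/82 - 11321 = -928321/82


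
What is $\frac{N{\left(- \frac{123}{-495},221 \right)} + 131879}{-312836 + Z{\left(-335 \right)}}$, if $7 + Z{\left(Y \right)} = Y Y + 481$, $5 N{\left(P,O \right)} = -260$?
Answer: $- \frac{131827}{200137} \approx -0.65868$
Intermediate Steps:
$N{\left(P,O \right)} = -52$ ($N{\left(P,O \right)} = \frac{1}{5} \left(-260\right) = -52$)
$Z{\left(Y \right)} = 474 + Y^{2}$ ($Z{\left(Y \right)} = -7 + \left(Y Y + 481\right) = -7 + \left(Y^{2} + 481\right) = -7 + \left(481 + Y^{2}\right) = 474 + Y^{2}$)
$\frac{N{\left(- \frac{123}{-495},221 \right)} + 131879}{-312836 + Z{\left(-335 \right)}} = \frac{-52 + 131879}{-312836 + \left(474 + \left(-335\right)^{2}\right)} = \frac{131827}{-312836 + \left(474 + 112225\right)} = \frac{131827}{-312836 + 112699} = \frac{131827}{-200137} = 131827 \left(- \frac{1}{200137}\right) = - \frac{131827}{200137}$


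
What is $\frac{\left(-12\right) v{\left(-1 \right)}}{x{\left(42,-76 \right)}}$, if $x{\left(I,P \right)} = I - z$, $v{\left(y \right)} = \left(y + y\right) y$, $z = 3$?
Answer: $- \frac{8}{13} \approx -0.61539$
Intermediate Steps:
$v{\left(y \right)} = 2 y^{2}$ ($v{\left(y \right)} = 2 y y = 2 y^{2}$)
$x{\left(I,P \right)} = -3 + I$ ($x{\left(I,P \right)} = I - 3 = -3 + I$)
$\frac{\left(-12\right) v{\left(-1 \right)}}{x{\left(42,-76 \right)}} = \frac{\left(-12\right) 2 \left(-1\right)^{2}}{-3 + 42} = \frac{\left(-12\right) 2 \cdot 1}{39} = \left(-12\right) 2 \cdot \frac{1}{39} = \left(-24\right) \frac{1}{39} = - \frac{8}{13}$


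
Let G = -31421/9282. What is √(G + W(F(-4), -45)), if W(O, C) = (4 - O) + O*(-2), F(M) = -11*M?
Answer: I*√66979626/714 ≈ 11.462*I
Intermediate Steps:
W(O, C) = 4 - 3*O (W(O, C) = (4 - O) - 2*O = 4 - 3*O)
G = -2417/714 (G = -31421*1/9282 = -2417/714 ≈ -3.3852)
√(G + W(F(-4), -45)) = √(-2417/714 + (4 - (-33)*(-4))) = √(-2417/714 + (4 - 3*44)) = √(-2417/714 + (4 - 132)) = √(-2417/714 - 128) = √(-93809/714) = I*√66979626/714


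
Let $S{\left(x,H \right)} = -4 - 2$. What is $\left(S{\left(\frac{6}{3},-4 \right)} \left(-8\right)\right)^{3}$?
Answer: $110592$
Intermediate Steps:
$S{\left(x,H \right)} = -6$ ($S{\left(x,H \right)} = -4 - 2 = -6$)
$\left(S{\left(\frac{6}{3},-4 \right)} \left(-8\right)\right)^{3} = \left(\left(-6\right) \left(-8\right)\right)^{3} = 48^{3} = 110592$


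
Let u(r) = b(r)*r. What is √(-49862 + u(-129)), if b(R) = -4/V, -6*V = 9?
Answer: I*√50206 ≈ 224.07*I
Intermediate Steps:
V = -3/2 (V = -⅙*9 = -3/2 ≈ -1.5000)
b(R) = 8/3 (b(R) = -4/(-3/2) = -4*(-⅔) = 8/3)
u(r) = 8*r/3
√(-49862 + u(-129)) = √(-49862 + (8/3)*(-129)) = √(-49862 - 344) = √(-50206) = I*√50206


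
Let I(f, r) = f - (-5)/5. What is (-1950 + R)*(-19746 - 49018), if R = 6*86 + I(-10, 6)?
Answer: 99226452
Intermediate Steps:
I(f, r) = 1 + f (I(f, r) = f - (-5)/5 = f - 5*(-⅕) = f + 1 = 1 + f)
R = 507 (R = 6*86 + (1 - 10) = 516 - 9 = 507)
(-1950 + R)*(-19746 - 49018) = (-1950 + 507)*(-19746 - 49018) = -1443*(-68764) = 99226452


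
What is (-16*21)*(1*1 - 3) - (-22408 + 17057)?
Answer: 6023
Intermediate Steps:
(-16*21)*(1*1 - 3) - (-22408 + 17057) = -336*(1 - 3) - 1*(-5351) = -336*(-2) + 5351 = 672 + 5351 = 6023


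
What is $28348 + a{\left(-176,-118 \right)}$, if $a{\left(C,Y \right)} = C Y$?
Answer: $49116$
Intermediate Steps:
$28348 + a{\left(-176,-118 \right)} = 28348 - -20768 = 28348 + 20768 = 49116$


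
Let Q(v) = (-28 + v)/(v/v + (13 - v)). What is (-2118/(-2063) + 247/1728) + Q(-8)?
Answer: -18303437/39213504 ≈ -0.46676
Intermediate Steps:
Q(v) = (-28 + v)/(14 - v) (Q(v) = (-28 + v)/(1 + (13 - v)) = (-28 + v)/(14 - v))
(-2118/(-2063) + 247/1728) + Q(-8) = (-2118/(-2063) + 247/1728) + (28 - 1*(-8))/(-14 - 8) = (-2118*(-1/2063) + 247*(1/1728)) + (28 + 8)/(-22) = (2118/2063 + 247/1728) - 1/22*36 = 4169465/3564864 - 18/11 = -18303437/39213504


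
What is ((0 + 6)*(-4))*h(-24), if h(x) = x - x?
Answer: 0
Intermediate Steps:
h(x) = 0
((0 + 6)*(-4))*h(-24) = ((0 + 6)*(-4))*0 = (6*(-4))*0 = -24*0 = 0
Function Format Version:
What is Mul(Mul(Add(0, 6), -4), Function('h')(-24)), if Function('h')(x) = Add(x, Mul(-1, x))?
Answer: 0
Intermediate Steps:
Function('h')(x) = 0
Mul(Mul(Add(0, 6), -4), Function('h')(-24)) = Mul(Mul(Add(0, 6), -4), 0) = Mul(Mul(6, -4), 0) = Mul(-24, 0) = 0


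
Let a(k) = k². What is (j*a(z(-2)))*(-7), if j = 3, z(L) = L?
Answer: -84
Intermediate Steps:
(j*a(z(-2)))*(-7) = (3*(-2)²)*(-7) = (3*4)*(-7) = 12*(-7) = -84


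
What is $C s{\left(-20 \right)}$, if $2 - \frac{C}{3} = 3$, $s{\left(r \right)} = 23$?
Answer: $-69$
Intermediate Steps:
$C = -3$ ($C = 6 - 9 = -3$)
$C s{\left(-20 \right)} = \left(-3\right) 23 = -69$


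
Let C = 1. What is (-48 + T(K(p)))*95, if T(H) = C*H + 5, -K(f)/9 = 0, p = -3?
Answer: -4085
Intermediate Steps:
K(f) = 0 (K(f) = -9*0 = 0)
T(H) = 5 + H (T(H) = 1*H + 5 = H + 5 = 5 + H)
(-48 + T(K(p)))*95 = (-48 + (5 + 0))*95 = (-48 + 5)*95 = -43*95 = -4085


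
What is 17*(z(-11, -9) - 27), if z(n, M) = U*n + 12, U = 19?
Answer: -3808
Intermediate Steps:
z(n, M) = 12 + 19*n (z(n, M) = 19*n + 12 = 12 + 19*n)
17*(z(-11, -9) - 27) = 17*((12 + 19*(-11)) - 27) = 17*((12 - 209) - 27) = 17*(-197 - 27) = 17*(-224) = -3808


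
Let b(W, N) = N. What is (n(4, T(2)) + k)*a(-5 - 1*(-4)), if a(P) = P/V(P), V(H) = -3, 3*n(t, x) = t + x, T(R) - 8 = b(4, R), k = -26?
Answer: -64/9 ≈ -7.1111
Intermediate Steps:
T(R) = 8 + R
n(t, x) = t/3 + x/3 (n(t, x) = (t + x)/3 = t/3 + x/3)
a(P) = -P/3 (a(P) = P/(-3) = P*(-⅓) = -P/3)
(n(4, T(2)) + k)*a(-5 - 1*(-4)) = (((⅓)*4 + (8 + 2)/3) - 26)*(-(-5 - 1*(-4))/3) = ((4/3 + (⅓)*10) - 26)*(-(-5 + 4)/3) = ((4/3 + 10/3) - 26)*(-⅓*(-1)) = (14/3 - 26)*(⅓) = -64/3*⅓ = -64/9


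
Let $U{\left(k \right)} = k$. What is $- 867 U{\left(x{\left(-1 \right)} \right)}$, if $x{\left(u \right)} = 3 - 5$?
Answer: $1734$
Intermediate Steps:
$x{\left(u \right)} = -2$ ($x{\left(u \right)} = 3 - 5 = -2$)
$- 867 U{\left(x{\left(-1 \right)} \right)} = \left(-867\right) \left(-2\right) = 1734$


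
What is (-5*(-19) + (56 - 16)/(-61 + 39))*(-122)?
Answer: -125050/11 ≈ -11368.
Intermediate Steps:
(-5*(-19) + (56 - 16)/(-61 + 39))*(-122) = (95 + 40/(-22))*(-122) = (95 + 40*(-1/22))*(-122) = (95 - 20/11)*(-122) = (1025/11)*(-122) = -125050/11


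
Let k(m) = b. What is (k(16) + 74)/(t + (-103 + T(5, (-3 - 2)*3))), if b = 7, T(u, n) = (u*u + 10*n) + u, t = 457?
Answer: 9/26 ≈ 0.34615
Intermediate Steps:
T(u, n) = u + u² + 10*n (T(u, n) = (u² + 10*n) + u = u + u² + 10*n)
k(m) = 7
(k(16) + 74)/(t + (-103 + T(5, (-3 - 2)*3))) = (7 + 74)/(457 + (-103 + (5 + 5² + 10*((-3 - 2)*3)))) = 81/(457 + (-103 + (5 + 25 + 10*(-5*3)))) = 81/(457 + (-103 + (5 + 25 + 10*(-15)))) = 81/(457 + (-103 + (5 + 25 - 150))) = 81/(457 + (-103 - 120)) = 81/(457 - 223) = 81/234 = 81*(1/234) = 9/26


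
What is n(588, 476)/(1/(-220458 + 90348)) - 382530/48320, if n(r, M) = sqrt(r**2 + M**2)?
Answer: -38253/4832 - 3643080*sqrt(730) ≈ -9.8431e+7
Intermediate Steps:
n(r, M) = sqrt(M**2 + r**2)
n(588, 476)/(1/(-220458 + 90348)) - 382530/48320 = sqrt(476**2 + 588**2)/(1/(-220458 + 90348)) - 382530/48320 = sqrt(226576 + 345744)/(1/(-130110)) - 382530*1/48320 = sqrt(572320)/(-1/130110) - 38253/4832 = (28*sqrt(730))*(-130110) - 38253/4832 = -3643080*sqrt(730) - 38253/4832 = -38253/4832 - 3643080*sqrt(730)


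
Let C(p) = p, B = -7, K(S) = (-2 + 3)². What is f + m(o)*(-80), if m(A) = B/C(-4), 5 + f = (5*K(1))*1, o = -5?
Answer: -140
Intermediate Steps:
K(S) = 1 (K(S) = 1² = 1)
f = 0 (f = -5 + (5*1)*1 = -5 + 5*1 = -5 + 5 = 0)
m(A) = 7/4 (m(A) = -7/(-4) = -7*(-¼) = 7/4)
f + m(o)*(-80) = 0 + (7/4)*(-80) = 0 - 140 = -140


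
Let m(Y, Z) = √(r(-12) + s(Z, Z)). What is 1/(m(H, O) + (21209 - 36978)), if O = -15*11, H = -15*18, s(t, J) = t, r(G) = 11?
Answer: -15769/248661515 - I*√154/248661515 ≈ -6.3416e-5 - 4.9906e-8*I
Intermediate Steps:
H = -270
O = -165
m(Y, Z) = √(11 + Z)
1/(m(H, O) + (21209 - 36978)) = 1/(√(11 - 165) + (21209 - 36978)) = 1/(√(-154) - 15769) = 1/(I*√154 - 15769) = 1/(-15769 + I*√154)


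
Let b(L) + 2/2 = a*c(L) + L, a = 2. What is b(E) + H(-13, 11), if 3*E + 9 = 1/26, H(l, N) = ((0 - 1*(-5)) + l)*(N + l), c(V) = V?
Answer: 157/26 ≈ 6.0385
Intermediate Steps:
H(l, N) = (5 + l)*(N + l) (H(l, N) = ((0 + 5) + l)*(N + l) = (5 + l)*(N + l))
E = -233/78 (E = -3 + (1/3)/26 = -3 + (1/3)*(1/26) = -3 + 1/78 = -233/78 ≈ -2.9872)
b(L) = -1 + 3*L (b(L) = -1 + (2*L + L) = -1 + 3*L)
b(E) + H(-13, 11) = (-1 + 3*(-233/78)) + ((-13)**2 + 5*11 + 5*(-13) + 11*(-13)) = (-1 - 233/26) + (169 + 55 - 65 - 143) = -259/26 + 16 = 157/26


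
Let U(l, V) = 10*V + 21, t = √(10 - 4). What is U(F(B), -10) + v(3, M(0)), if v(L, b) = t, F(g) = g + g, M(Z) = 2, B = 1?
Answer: -79 + √6 ≈ -76.551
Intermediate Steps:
F(g) = 2*g
t = √6 ≈ 2.4495
U(l, V) = 21 + 10*V
v(L, b) = √6
U(F(B), -10) + v(3, M(0)) = (21 + 10*(-10)) + √6 = (21 - 100) + √6 = -79 + √6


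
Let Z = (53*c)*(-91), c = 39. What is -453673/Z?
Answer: 453673/188097 ≈ 2.4119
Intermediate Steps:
Z = -188097 (Z = (53*39)*(-91) = 2067*(-91) = -188097)
-453673/Z = -453673/(-188097) = -453673*(-1/188097) = 453673/188097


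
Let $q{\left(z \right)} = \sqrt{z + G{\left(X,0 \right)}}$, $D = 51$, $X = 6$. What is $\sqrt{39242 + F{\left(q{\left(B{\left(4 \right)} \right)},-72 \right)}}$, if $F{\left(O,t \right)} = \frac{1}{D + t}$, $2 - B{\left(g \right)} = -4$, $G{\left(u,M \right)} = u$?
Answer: $\frac{\sqrt{17305701}}{21} \approx 198.1$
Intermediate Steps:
$B{\left(g \right)} = 6$ ($B{\left(g \right)} = 2 - -4 = 2 + 4 = 6$)
$q{\left(z \right)} = \sqrt{6 + z}$ ($q{\left(z \right)} = \sqrt{z + 6} = \sqrt{6 + z}$)
$F{\left(O,t \right)} = \frac{1}{51 + t}$
$\sqrt{39242 + F{\left(q{\left(B{\left(4 \right)} \right)},-72 \right)}} = \sqrt{39242 + \frac{1}{51 - 72}} = \sqrt{39242 + \frac{1}{-21}} = \sqrt{39242 - \frac{1}{21}} = \sqrt{\frac{824081}{21}} = \frac{\sqrt{17305701}}{21}$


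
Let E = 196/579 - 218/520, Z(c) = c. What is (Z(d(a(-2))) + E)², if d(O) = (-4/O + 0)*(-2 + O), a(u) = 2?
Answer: 147646801/22662291600 ≈ 0.0065151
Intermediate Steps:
d(O) = -4*(-2 + O)/O (d(O) = (-4/O)*(-2 + O) = -4*(-2 + O)/O)
E = -12151/150540 (E = 196*(1/579) - 218*1/520 = 196/579 - 109/260 = -12151/150540 ≈ -0.080716)
(Z(d(a(-2))) + E)² = ((-4 + 8/2) - 12151/150540)² = ((-4 + 8*(½)) - 12151/150540)² = ((-4 + 4) - 12151/150540)² = (0 - 12151/150540)² = (-12151/150540)² = 147646801/22662291600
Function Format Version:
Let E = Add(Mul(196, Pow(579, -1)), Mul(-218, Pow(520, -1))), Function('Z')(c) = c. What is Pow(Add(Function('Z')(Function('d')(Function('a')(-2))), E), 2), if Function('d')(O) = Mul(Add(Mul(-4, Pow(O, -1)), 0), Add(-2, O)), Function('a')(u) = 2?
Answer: Rational(147646801, 22662291600) ≈ 0.0065151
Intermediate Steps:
Function('d')(O) = Mul(-4, Pow(O, -1), Add(-2, O)) (Function('d')(O) = Mul(Mul(-4, Pow(O, -1)), Add(-2, O)) = Mul(-4, Pow(O, -1), Add(-2, O)))
E = Rational(-12151, 150540) (E = Add(Mul(196, Rational(1, 579)), Mul(-218, Rational(1, 520))) = Add(Rational(196, 579), Rational(-109, 260)) = Rational(-12151, 150540) ≈ -0.080716)
Pow(Add(Function('Z')(Function('d')(Function('a')(-2))), E), 2) = Pow(Add(Add(-4, Mul(8, Pow(2, -1))), Rational(-12151, 150540)), 2) = Pow(Add(Add(-4, Mul(8, Rational(1, 2))), Rational(-12151, 150540)), 2) = Pow(Add(Add(-4, 4), Rational(-12151, 150540)), 2) = Pow(Add(0, Rational(-12151, 150540)), 2) = Pow(Rational(-12151, 150540), 2) = Rational(147646801, 22662291600)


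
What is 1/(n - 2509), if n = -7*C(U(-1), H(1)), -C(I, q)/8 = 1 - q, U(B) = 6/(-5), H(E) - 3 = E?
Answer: -1/2677 ≈ -0.00037355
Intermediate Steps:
H(E) = 3 + E
U(B) = -6/5 (U(B) = -⅕*6 = -6/5)
C(I, q) = -8 + 8*q (C(I, q) = -8*(1 - q) = -8 + 8*q)
n = -168 (n = -7*(-8 + 8*(3 + 1)) = -7*(-8 + 8*4) = -7*(-8 + 32) = -7*24 = -168)
1/(n - 2509) = 1/(-168 - 2509) = 1/(-2677) = -1/2677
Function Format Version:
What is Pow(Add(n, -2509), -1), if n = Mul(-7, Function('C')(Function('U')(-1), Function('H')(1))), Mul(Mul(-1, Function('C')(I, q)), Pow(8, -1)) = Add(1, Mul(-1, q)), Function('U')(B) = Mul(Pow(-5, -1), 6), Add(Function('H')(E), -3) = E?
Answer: Rational(-1, 2677) ≈ -0.00037355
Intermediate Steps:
Function('H')(E) = Add(3, E)
Function('U')(B) = Rational(-6, 5) (Function('U')(B) = Mul(Rational(-1, 5), 6) = Rational(-6, 5))
Function('C')(I, q) = Add(-8, Mul(8, q)) (Function('C')(I, q) = Mul(-8, Add(1, Mul(-1, q))) = Add(-8, Mul(8, q)))
n = -168 (n = Mul(-7, Add(-8, Mul(8, Add(3, 1)))) = Mul(-7, Add(-8, Mul(8, 4))) = Mul(-7, Add(-8, 32)) = Mul(-7, 24) = -168)
Pow(Add(n, -2509), -1) = Pow(Add(-168, -2509), -1) = Pow(-2677, -1) = Rational(-1, 2677)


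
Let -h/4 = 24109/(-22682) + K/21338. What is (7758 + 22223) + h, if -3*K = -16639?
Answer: 10884010681375/362991387 ≈ 29984.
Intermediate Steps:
K = 16639/3 (K = -⅓*(-16639) = 16639/3 ≈ 5546.3)
h = 1165907728/362991387 (h = -4*(24109/(-22682) + (16639/3)/21338) = -4*(24109*(-1/22682) + (16639/3)*(1/21338)) = -4*(-24109/22682 + 16639/64014) = -4*(-291476932/362991387) = 1165907728/362991387 ≈ 3.2119)
(7758 + 22223) + h = (7758 + 22223) + 1165907728/362991387 = 29981 + 1165907728/362991387 = 10884010681375/362991387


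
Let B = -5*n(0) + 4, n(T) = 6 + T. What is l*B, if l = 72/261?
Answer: -208/29 ≈ -7.1724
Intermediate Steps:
l = 8/29 (l = 72*(1/261) = 8/29 ≈ 0.27586)
B = -26 (B = -5*(6 + 0) + 4 = -5*6 + 4 = -30 + 4 = -26)
l*B = (8/29)*(-26) = -208/29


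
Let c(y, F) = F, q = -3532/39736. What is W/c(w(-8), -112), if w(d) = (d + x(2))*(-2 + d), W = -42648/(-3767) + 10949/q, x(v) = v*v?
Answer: 204844504769/186270616 ≈ 1099.7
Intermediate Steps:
x(v) = v²
q = -883/9934 (q = -3532*1/39736 = -883/9934 ≈ -0.088887)
W = -409689009538/3326261 (W = -42648/(-3767) + 10949/(-883/9934) = -42648*(-1/3767) + 10949*(-9934/883) = 42648/3767 - 108767366/883 = -409689009538/3326261 ≈ -1.2317e+5)
w(d) = (-2 + d)*(4 + d) (w(d) = (d + 2²)*(-2 + d) = (d + 4)*(-2 + d) = (4 + d)*(-2 + d) = (-2 + d)*(4 + d))
W/c(w(-8), -112) = -409689009538/3326261/(-112) = -409689009538/3326261*(-1/112) = 204844504769/186270616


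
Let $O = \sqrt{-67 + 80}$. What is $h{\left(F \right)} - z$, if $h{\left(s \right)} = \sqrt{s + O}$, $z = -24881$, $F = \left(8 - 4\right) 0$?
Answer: $24881 + \sqrt[4]{13} \approx 24883.0$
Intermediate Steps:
$F = 0$ ($F = 4 \cdot 0 = 0$)
$O = \sqrt{13} \approx 3.6056$
$h{\left(s \right)} = \sqrt{s + \sqrt{13}}$
$h{\left(F \right)} - z = \sqrt{0 + \sqrt{13}} - -24881 = \sqrt{\sqrt{13}} + 24881 = \sqrt[4]{13} + 24881 = 24881 + \sqrt[4]{13}$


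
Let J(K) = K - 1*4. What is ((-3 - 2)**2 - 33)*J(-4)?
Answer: 64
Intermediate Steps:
J(K) = -4 + K (J(K) = K - 4 = -4 + K)
((-3 - 2)**2 - 33)*J(-4) = ((-3 - 2)**2 - 33)*(-4 - 4) = ((-5)**2 - 33)*(-8) = (25 - 33)*(-8) = -8*(-8) = 64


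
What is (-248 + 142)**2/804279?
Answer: 11236/804279 ≈ 0.013970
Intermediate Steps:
(-248 + 142)**2/804279 = (-106)**2*(1/804279) = 11236*(1/804279) = 11236/804279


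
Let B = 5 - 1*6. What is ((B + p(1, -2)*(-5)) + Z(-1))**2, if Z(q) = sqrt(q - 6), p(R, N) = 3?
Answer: (16 - I*sqrt(7))**2 ≈ 249.0 - 84.664*I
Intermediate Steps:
B = -1 (B = 5 - 6 = -1)
Z(q) = sqrt(-6 + q)
((B + p(1, -2)*(-5)) + Z(-1))**2 = ((-1 + 3*(-5)) + sqrt(-6 - 1))**2 = ((-1 - 15) + sqrt(-7))**2 = (-16 + I*sqrt(7))**2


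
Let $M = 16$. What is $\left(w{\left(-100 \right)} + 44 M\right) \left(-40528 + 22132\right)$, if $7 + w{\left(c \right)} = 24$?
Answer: $-13263516$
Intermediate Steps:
$w{\left(c \right)} = 17$ ($w{\left(c \right)} = -7 + 24 = 17$)
$\left(w{\left(-100 \right)} + 44 M\right) \left(-40528 + 22132\right) = \left(17 + 44 \cdot 16\right) \left(-40528 + 22132\right) = \left(17 + 704\right) \left(-18396\right) = 721 \left(-18396\right) = -13263516$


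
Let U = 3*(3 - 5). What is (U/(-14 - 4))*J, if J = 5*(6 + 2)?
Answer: 40/3 ≈ 13.333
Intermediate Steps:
J = 40 (J = 5*8 = 40)
U = -6 (U = 3*(-2) = -6)
(U/(-14 - 4))*J = (-6/(-14 - 4))*40 = (-6/(-18))*40 = -1/18*(-6)*40 = (⅓)*40 = 40/3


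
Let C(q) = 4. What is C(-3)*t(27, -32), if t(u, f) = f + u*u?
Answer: 2788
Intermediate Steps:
t(u, f) = f + u²
C(-3)*t(27, -32) = 4*(-32 + 27²) = 4*(-32 + 729) = 4*697 = 2788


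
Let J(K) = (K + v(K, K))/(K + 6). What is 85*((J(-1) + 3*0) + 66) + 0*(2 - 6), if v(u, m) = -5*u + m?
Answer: 5661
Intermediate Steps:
v(u, m) = m - 5*u
J(K) = -3*K/(6 + K) (J(K) = (K + (K - 5*K))/(K + 6) = (K - 4*K)/(6 + K) = (-3*K)/(6 + K) = -3*K/(6 + K))
85*((J(-1) + 3*0) + 66) + 0*(2 - 6) = 85*((-3*(-1)/(6 - 1) + 3*0) + 66) + 0*(2 - 6) = 85*((-3*(-1)/5 + 0) + 66) + 0*(-4) = 85*((-3*(-1)*⅕ + 0) + 66) + 0 = 85*((⅗ + 0) + 66) + 0 = 85*(⅗ + 66) + 0 = 85*(333/5) + 0 = 5661 + 0 = 5661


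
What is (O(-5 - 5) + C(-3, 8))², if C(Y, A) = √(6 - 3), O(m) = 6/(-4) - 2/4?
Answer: (2 - √3)² ≈ 0.071797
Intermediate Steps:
O(m) = -2 (O(m) = 6*(-¼) - 2*¼ = -3/2 - ½ = -2)
C(Y, A) = √3
(O(-5 - 5) + C(-3, 8))² = (-2 + √3)²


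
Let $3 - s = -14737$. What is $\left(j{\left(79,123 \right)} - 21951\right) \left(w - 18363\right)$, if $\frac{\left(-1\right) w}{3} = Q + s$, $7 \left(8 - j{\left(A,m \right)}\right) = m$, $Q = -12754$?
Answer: $\frac{3738721404}{7} \approx 5.341 \cdot 10^{8}$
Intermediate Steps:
$s = 14740$ ($s = 3 - -14737 = 3 + 14737 = 14740$)
$j{\left(A,m \right)} = 8 - \frac{m}{7}$
$w = -5958$ ($w = - 3 \left(-12754 + 14740\right) = \left(-3\right) 1986 = -5958$)
$\left(j{\left(79,123 \right)} - 21951\right) \left(w - 18363\right) = \left(\left(8 - \frac{123}{7}\right) - 21951\right) \left(-5958 - 18363\right) = \left(\left(8 - \frac{123}{7}\right) - 21951\right) \left(-24321\right) = \left(- \frac{67}{7} - 21951\right) \left(-24321\right) = \left(- \frac{153724}{7}\right) \left(-24321\right) = \frac{3738721404}{7}$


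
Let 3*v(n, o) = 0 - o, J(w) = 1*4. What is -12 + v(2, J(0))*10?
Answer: -76/3 ≈ -25.333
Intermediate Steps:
J(w) = 4
v(n, o) = -o/3 (v(n, o) = (0 - o)/3 = (-o)/3 = -o/3)
-12 + v(2, J(0))*10 = -12 - 1/3*4*10 = -12 - 4/3*10 = -12 - 40/3 = -76/3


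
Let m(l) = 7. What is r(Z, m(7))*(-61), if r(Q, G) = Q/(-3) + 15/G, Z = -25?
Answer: -13420/21 ≈ -639.05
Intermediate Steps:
r(Q, G) = 15/G - Q/3 (r(Q, G) = Q*(-⅓) + 15/G = -Q/3 + 15/G = 15/G - Q/3)
r(Z, m(7))*(-61) = (15/7 - ⅓*(-25))*(-61) = (15*(⅐) + 25/3)*(-61) = (15/7 + 25/3)*(-61) = (220/21)*(-61) = -13420/21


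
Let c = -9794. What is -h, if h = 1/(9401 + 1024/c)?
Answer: -4897/46036185 ≈ -0.00010637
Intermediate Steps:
h = 4897/46036185 (h = 1/(9401 + 1024/(-9794)) = 1/(9401 + 1024*(-1/9794)) = 1/(9401 - 512/4897) = 1/(46036185/4897) = 4897/46036185 ≈ 0.00010637)
-h = -1*4897/46036185 = -4897/46036185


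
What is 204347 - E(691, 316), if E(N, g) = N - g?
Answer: 203972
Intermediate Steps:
204347 - E(691, 316) = 204347 - (691 - 1*316) = 204347 - (691 - 316) = 204347 - 1*375 = 204347 - 375 = 203972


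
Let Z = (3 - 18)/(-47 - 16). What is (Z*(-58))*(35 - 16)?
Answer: -5510/21 ≈ -262.38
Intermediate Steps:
Z = 5/21 (Z = -15/(-63) = -15*(-1/63) = 5/21 ≈ 0.23810)
(Z*(-58))*(35 - 16) = ((5/21)*(-58))*(35 - 16) = -290/21*19 = -5510/21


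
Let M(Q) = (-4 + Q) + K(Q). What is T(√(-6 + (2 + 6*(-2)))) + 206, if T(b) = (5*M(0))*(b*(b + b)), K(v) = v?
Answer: 846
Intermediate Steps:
M(Q) = -4 + 2*Q (M(Q) = (-4 + Q) + Q = -4 + 2*Q)
T(b) = -40*b² (T(b) = (5*(-4 + 2*0))*(b*(b + b)) = (5*(-4 + 0))*(b*(2*b)) = (5*(-4))*(2*b²) = -40*b²)
T(√(-6 + (2 + 6*(-2)))) + 206 = -(-160 - 480) + 206 = -40*(√(-6 + (2 - 12)))² + 206 = -40*(√(-6 - 10))² + 206 = -40*(√(-16))² + 206 = -40*(4*I)² + 206 = -40*(-16) + 206 = 640 + 206 = 846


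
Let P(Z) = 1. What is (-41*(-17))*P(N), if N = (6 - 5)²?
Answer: 697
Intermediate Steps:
N = 1 (N = 1² = 1)
(-41*(-17))*P(N) = -41*(-17)*1 = 697*1 = 697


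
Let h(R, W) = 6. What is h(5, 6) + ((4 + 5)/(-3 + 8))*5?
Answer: 15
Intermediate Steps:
h(5, 6) + ((4 + 5)/(-3 + 8))*5 = 6 + ((4 + 5)/(-3 + 8))*5 = 6 + (9/5)*5 = 6 + 9 = 15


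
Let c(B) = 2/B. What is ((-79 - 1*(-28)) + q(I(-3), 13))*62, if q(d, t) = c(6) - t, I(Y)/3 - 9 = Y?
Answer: -11842/3 ≈ -3947.3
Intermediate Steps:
I(Y) = 27 + 3*Y
q(d, t) = ⅓ - t (q(d, t) = 2/6 - t = 2*(⅙) - t = ⅓ - t)
((-79 - 1*(-28)) + q(I(-3), 13))*62 = ((-79 - 1*(-28)) + (⅓ - 1*13))*62 = ((-79 + 28) + (⅓ - 13))*62 = (-51 - 38/3)*62 = -191/3*62 = -11842/3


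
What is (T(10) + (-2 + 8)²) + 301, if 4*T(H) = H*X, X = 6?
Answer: 352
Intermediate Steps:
T(H) = 3*H/2 (T(H) = (H*6)/4 = (6*H)/4 = 3*H/2)
(T(10) + (-2 + 8)²) + 301 = ((3/2)*10 + (-2 + 8)²) + 301 = (15 + 6²) + 301 = (15 + 36) + 301 = 51 + 301 = 352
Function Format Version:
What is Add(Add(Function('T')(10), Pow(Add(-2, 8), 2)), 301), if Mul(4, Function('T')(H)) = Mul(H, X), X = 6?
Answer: 352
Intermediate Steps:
Function('T')(H) = Mul(Rational(3, 2), H) (Function('T')(H) = Mul(Rational(1, 4), Mul(H, 6)) = Mul(Rational(1, 4), Mul(6, H)) = Mul(Rational(3, 2), H))
Add(Add(Function('T')(10), Pow(Add(-2, 8), 2)), 301) = Add(Add(Mul(Rational(3, 2), 10), Pow(Add(-2, 8), 2)), 301) = Add(Add(15, Pow(6, 2)), 301) = Add(Add(15, 36), 301) = Add(51, 301) = 352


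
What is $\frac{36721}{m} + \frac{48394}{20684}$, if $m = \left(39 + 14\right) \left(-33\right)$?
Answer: $- \frac{337448029}{18088158} \approx -18.656$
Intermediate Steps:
$m = -1749$ ($m = 53 \left(-33\right) = -1749$)
$\frac{36721}{m} + \frac{48394}{20684} = \frac{36721}{-1749} + \frac{48394}{20684} = 36721 \left(- \frac{1}{1749}\right) + 48394 \cdot \frac{1}{20684} = - \frac{36721}{1749} + \frac{24197}{10342} = - \frac{337448029}{18088158}$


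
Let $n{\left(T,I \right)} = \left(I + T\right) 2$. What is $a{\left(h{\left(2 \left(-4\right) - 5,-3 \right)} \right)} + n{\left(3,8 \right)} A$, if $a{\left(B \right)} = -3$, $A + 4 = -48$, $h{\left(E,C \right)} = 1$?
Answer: $-1147$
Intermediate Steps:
$A = -52$ ($A = -4 - 48 = -52$)
$n{\left(T,I \right)} = 2 I + 2 T$
$a{\left(h{\left(2 \left(-4\right) - 5,-3 \right)} \right)} + n{\left(3,8 \right)} A = -3 + \left(2 \cdot 8 + 2 \cdot 3\right) \left(-52\right) = -3 + \left(16 + 6\right) \left(-52\right) = -3 + 22 \left(-52\right) = -3 - 1144 = -1147$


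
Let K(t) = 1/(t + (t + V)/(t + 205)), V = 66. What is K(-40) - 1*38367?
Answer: -252224823/6574 ≈ -38367.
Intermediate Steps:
K(t) = 1/(t + (66 + t)/(205 + t)) (K(t) = 1/(t + (t + 66)/(t + 205)) = 1/(t + (66 + t)/(205 + t)))
K(-40) - 1*38367 = (205 - 40)/(66 + (-40)**2 + 206*(-40)) - 1*38367 = 165/(66 + 1600 - 8240) - 38367 = 165/(-6574) - 38367 = -1/6574*165 - 38367 = -165/6574 - 38367 = -252224823/6574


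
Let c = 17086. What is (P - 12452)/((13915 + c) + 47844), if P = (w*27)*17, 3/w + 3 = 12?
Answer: -12299/78845 ≈ -0.15599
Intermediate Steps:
w = ⅓ (w = 3/(-3 + 12) = 3/9 = 3*(⅑) = ⅓ ≈ 0.33333)
P = 153 (P = ((⅓)*27)*17 = 9*17 = 153)
(P - 12452)/((13915 + c) + 47844) = (153 - 12452)/((13915 + 17086) + 47844) = -12299/(31001 + 47844) = -12299/78845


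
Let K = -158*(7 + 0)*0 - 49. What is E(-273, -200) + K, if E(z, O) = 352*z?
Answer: -96145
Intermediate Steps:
K = -49 (K = -1106*0 - 49 = -158*0 - 49 = 0 - 49 = -49)
E(-273, -200) + K = 352*(-273) - 49 = -96096 - 49 = -96145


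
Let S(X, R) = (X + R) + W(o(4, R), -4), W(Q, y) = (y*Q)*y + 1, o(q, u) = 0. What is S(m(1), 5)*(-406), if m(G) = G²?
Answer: -2842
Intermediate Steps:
W(Q, y) = 1 + Q*y² (W(Q, y) = (Q*y)*y + 1 = Q*y² + 1 = 1 + Q*y²)
S(X, R) = 1 + R + X (S(X, R) = (X + R) + (1 + 0*(-4)²) = (R + X) + (1 + 0*16) = (R + X) + (1 + 0) = (R + X) + 1 = 1 + R + X)
S(m(1), 5)*(-406) = (1 + 5 + 1²)*(-406) = (1 + 5 + 1)*(-406) = 7*(-406) = -2842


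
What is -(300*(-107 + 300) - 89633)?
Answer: 31733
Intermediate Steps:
-(300*(-107 + 300) - 89633) = -(300*193 - 89633) = -(57900 - 89633) = -1*(-31733) = 31733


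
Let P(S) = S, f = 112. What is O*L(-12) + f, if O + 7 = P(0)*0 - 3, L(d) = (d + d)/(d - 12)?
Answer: 102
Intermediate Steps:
L(d) = 2*d/(-12 + d) (L(d) = (2*d)/(-12 + d) = 2*d/(-12 + d))
O = -10 (O = -7 + (0*0 - 3) = -7 + (0 - 3) = -7 - 3 = -10)
O*L(-12) + f = -20*(-12)/(-12 - 12) + 112 = -20*(-12)/(-24) + 112 = -20*(-12)*(-1)/24 + 112 = -10*1 + 112 = -10 + 112 = 102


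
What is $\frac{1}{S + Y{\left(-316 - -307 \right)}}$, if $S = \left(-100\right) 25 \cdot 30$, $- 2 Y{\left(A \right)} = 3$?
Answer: $- \frac{2}{150003} \approx -1.3333 \cdot 10^{-5}$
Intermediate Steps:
$Y{\left(A \right)} = - \frac{3}{2}$ ($Y{\left(A \right)} = \left(- \frac{1}{2}\right) 3 = - \frac{3}{2}$)
$S = -75000$ ($S = \left(-2500\right) 30 = -75000$)
$\frac{1}{S + Y{\left(-316 - -307 \right)}} = \frac{1}{-75000 - \frac{3}{2}} = \frac{1}{- \frac{150003}{2}} = - \frac{2}{150003}$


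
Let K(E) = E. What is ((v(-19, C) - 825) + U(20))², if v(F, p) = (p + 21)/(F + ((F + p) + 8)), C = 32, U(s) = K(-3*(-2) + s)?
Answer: 2387025/4 ≈ 5.9676e+5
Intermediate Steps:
U(s) = 6 + s (U(s) = -3*(-2) + s = 6 + s)
v(F, p) = (21 + p)/(8 + p + 2*F) (v(F, p) = (21 + p)/(F + (8 + F + p)) = (21 + p)/(8 + p + 2*F))
((v(-19, C) - 825) + U(20))² = (((21 + 32)/(8 + 32 + 2*(-19)) - 825) + (6 + 20))² = ((53/(8 + 32 - 38) - 825) + 26)² = ((53/2 - 825) + 26)² = (-1597/2 + 26)² = (-1545/2)² = 2387025/4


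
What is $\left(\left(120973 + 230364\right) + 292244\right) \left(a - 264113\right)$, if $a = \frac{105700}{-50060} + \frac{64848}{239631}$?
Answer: $- \frac{4854903193310771700}{28561733} \approx -1.6998 \cdot 10^{11}$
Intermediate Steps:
$a = - \frac{52577871}{28561733}$ ($a = 105700 \left(- \frac{1}{50060}\right) + 64848 \cdot \frac{1}{239631} = - \frac{5285}{2503} + \frac{3088}{11411} = - \frac{52577871}{28561733} \approx -1.8409$)
$\left(\left(120973 + 230364\right) + 292244\right) \left(a - 264113\right) = \left(\left(120973 + 230364\right) + 292244\right) \left(- \frac{52577871}{28561733} - 264113\right) = \left(351337 + 292244\right) \left(- \frac{7543577565700}{28561733}\right) = 643581 \left(- \frac{7543577565700}{28561733}\right) = - \frac{4854903193310771700}{28561733}$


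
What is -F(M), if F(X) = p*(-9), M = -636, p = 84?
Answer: 756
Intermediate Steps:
F(X) = -756 (F(X) = 84*(-9) = -756)
-F(M) = -1*(-756) = 756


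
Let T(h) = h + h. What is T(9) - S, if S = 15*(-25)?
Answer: 393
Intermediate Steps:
S = -375
T(h) = 2*h
T(9) - S = 2*9 - 1*(-375) = 18 + 375 = 393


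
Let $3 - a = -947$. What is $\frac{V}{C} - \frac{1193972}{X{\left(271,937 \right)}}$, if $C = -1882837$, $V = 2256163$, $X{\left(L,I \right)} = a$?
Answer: $- \frac{1125099006707}{894347575} \approx -1258.0$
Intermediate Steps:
$a = 950$ ($a = 3 - -947 = 3 + 947 = 950$)
$X{\left(L,I \right)} = 950$
$\frac{V}{C} - \frac{1193972}{X{\left(271,937 \right)}} = \frac{2256163}{-1882837} - \frac{1193972}{950} = 2256163 \left(- \frac{1}{1882837}\right) - \frac{596986}{475} = - \frac{2256163}{1882837} - \frac{596986}{475} = - \frac{1125099006707}{894347575}$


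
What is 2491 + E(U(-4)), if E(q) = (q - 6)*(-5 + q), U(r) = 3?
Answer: 2497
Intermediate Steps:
E(q) = (-6 + q)*(-5 + q)
2491 + E(U(-4)) = 2491 + (30 + 3² - 11*3) = 2491 + (30 + 9 - 33) = 2491 + 6 = 2497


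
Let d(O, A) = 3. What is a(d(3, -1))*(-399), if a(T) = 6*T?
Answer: -7182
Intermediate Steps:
a(d(3, -1))*(-399) = (6*3)*(-399) = 18*(-399) = -7182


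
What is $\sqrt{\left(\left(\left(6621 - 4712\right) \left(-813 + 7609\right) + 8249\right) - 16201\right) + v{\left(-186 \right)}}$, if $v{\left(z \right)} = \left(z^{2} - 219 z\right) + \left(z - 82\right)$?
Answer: $\sqrt{13040674} \approx 3611.2$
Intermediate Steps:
$v{\left(z \right)} = -82 + z^{2} - 218 z$ ($v{\left(z \right)} = \left(z^{2} - 219 z\right) + \left(z - 82\right) = \left(z^{2} - 219 z\right) + \left(-82 + z\right) = -82 + z^{2} - 218 z$)
$\sqrt{\left(\left(\left(6621 - 4712\right) \left(-813 + 7609\right) + 8249\right) - 16201\right) + v{\left(-186 \right)}} = \sqrt{\left(\left(\left(6621 - 4712\right) \left(-813 + 7609\right) + 8249\right) - 16201\right) - \left(-40466 - 34596\right)} = \sqrt{\left(\left(1909 \cdot 6796 + 8249\right) - 16201\right) + \left(-82 + 34596 + 40548\right)} = \sqrt{\left(\left(12973564 + 8249\right) - 16201\right) + 75062} = \sqrt{\left(12981813 - 16201\right) + 75062} = \sqrt{12965612 + 75062} = \sqrt{13040674}$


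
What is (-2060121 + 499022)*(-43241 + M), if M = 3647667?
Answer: -5626865824174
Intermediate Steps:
(-2060121 + 499022)*(-43241 + M) = (-2060121 + 499022)*(-43241 + 3647667) = -1561099*3604426 = -5626865824174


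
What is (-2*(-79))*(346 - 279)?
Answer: 10586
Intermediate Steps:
(-2*(-79))*(346 - 279) = 158*67 = 10586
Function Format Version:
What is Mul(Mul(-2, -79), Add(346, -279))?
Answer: 10586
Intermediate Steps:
Mul(Mul(-2, -79), Add(346, -279)) = Mul(158, 67) = 10586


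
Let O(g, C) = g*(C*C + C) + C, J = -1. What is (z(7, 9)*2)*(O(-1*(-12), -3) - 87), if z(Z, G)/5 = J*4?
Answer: 720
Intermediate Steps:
z(Z, G) = -20 (z(Z, G) = 5*(-1*4) = 5*(-4) = -20)
O(g, C) = C + g*(C + C**2) (O(g, C) = g*(C**2 + C) + C = g*(C + C**2) + C = C + g*(C + C**2))
(z(7, 9)*2)*(O(-1*(-12), -3) - 87) = (-20*2)*(-3*(1 - 1*(-12) - (-3)*(-12)) - 87) = -40*(-3*(1 + 12 - 3*12) - 87) = -40*(-3*(1 + 12 - 36) - 87) = -40*(-3*(-23) - 87) = -40*(69 - 87) = -40*(-18) = 720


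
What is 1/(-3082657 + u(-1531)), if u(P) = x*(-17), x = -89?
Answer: -1/3081144 ≈ -3.2455e-7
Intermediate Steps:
u(P) = 1513 (u(P) = -89*(-17) = 1513)
1/(-3082657 + u(-1531)) = 1/(-3082657 + 1513) = 1/(-3081144) = -1/3081144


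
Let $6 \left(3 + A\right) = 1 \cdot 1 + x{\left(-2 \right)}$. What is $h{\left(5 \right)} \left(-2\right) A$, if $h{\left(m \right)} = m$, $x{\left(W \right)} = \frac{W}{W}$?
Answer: $\frac{80}{3} \approx 26.667$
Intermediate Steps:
$x{\left(W \right)} = 1$
$A = - \frac{8}{3}$ ($A = -3 + \frac{1 \cdot 1 + 1}{6} = -3 + \frac{1 + 1}{6} = -3 + \frac{1}{6} \cdot 2 = -3 + \frac{1}{3} = - \frac{8}{3} \approx -2.6667$)
$h{\left(5 \right)} \left(-2\right) A = 5 \left(-2\right) \left(- \frac{8}{3}\right) = \left(-10\right) \left(- \frac{8}{3}\right) = \frac{80}{3}$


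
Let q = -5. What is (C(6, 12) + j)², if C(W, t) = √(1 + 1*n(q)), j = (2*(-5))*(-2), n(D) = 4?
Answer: (20 + √5)² ≈ 494.44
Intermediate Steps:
j = 20 (j = -10*(-2) = 20)
C(W, t) = √5 (C(W, t) = √(1 + 1*4) = √(1 + 4) = √5)
(C(6, 12) + j)² = (√5 + 20)² = (20 + √5)²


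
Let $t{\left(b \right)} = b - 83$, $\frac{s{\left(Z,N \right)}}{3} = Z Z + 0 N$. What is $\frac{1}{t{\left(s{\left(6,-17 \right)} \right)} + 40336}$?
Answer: $\frac{1}{40361} \approx 2.4776 \cdot 10^{-5}$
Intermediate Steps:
$s{\left(Z,N \right)} = 3 Z^{2}$ ($s{\left(Z,N \right)} = 3 \left(Z Z + 0 N\right) = 3 \left(Z^{2} + 0\right) = 3 Z^{2}$)
$t{\left(b \right)} = -83 + b$
$\frac{1}{t{\left(s{\left(6,-17 \right)} \right)} + 40336} = \frac{1}{\left(-83 + 3 \cdot 6^{2}\right) + 40336} = \frac{1}{\left(-83 + 3 \cdot 36\right) + 40336} = \frac{1}{\left(-83 + 108\right) + 40336} = \frac{1}{25 + 40336} = \frac{1}{40361}$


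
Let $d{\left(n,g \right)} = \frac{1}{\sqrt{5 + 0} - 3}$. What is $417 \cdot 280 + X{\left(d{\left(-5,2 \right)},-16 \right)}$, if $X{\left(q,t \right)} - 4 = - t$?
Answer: $116780$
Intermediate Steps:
$d{\left(n,g \right)} = \frac{1}{-3 + \sqrt{5}}$ ($d{\left(n,g \right)} = \frac{1}{\sqrt{5} - 3} = \frac{1}{-3 + \sqrt{5}}$)
$X{\left(q,t \right)} = 4 - t$
$417 \cdot 280 + X{\left(d{\left(-5,2 \right)},-16 \right)} = 417 \cdot 280 + \left(4 - -16\right) = 116760 + \left(4 + 16\right) = 116760 + 20 = 116780$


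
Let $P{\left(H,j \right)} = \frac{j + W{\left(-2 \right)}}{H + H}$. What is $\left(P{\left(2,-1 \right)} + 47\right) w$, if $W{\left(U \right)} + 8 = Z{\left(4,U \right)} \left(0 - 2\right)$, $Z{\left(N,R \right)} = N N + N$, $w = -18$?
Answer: $- \frac{1251}{2} \approx -625.5$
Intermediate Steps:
$Z{\left(N,R \right)} = N + N^{2}$ ($Z{\left(N,R \right)} = N^{2} + N = N + N^{2}$)
$W{\left(U \right)} = -48$ ($W{\left(U \right)} = -8 + 4 \left(1 + 4\right) \left(0 - 2\right) = -8 + 4 \cdot 5 \left(-2\right) = -8 + 20 \left(-2\right) = -8 - 40 = -48$)
$P{\left(H,j \right)} = \frac{-48 + j}{2 H}$ ($P{\left(H,j \right)} = \frac{j - 48}{H + H} = \frac{-48 + j}{2 H}$)
$\left(P{\left(2,-1 \right)} + 47\right) w = \left(\frac{-48 - 1}{2 \cdot 2} + 47\right) \left(-18\right) = \left(\frac{1}{2} \cdot \frac{1}{2} \left(-49\right) + 47\right) \left(-18\right) = \left(- \frac{49}{4} + 47\right) \left(-18\right) = \frac{139}{4} \left(-18\right) = - \frac{1251}{2}$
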